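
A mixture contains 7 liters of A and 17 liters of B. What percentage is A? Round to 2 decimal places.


Volume of A = 7 L
Volume of B = 17 L
Total volume = 7 + 17 = 24 L
Percentage of A = (7/24) * 100
= 29.17%

29.17


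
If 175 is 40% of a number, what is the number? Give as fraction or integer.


Given: 175 is 40% of the whole
Set up: 175 = 40/100 * whole
whole = 175 * 100 / 40
whole = 17500 / 40
whole = 875/2

875/2


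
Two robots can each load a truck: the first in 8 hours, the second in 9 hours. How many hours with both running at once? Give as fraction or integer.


Rate of A = 1/8 job per hour
Rate of B = 1/9 job per hour
Combined rate = 1/8 + 1/9
Find common denominator: (9 + 8)/(8*9) = 17/72
Combined rate = 17/72 job per hour
Time together = 1 / (17/72) = 72/17 hours

72/17


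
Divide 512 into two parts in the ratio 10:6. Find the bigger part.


Total parts = 10 + 6 = 16
Value per part = 512 / 16 = 32
First share = 10 * 32 = 320
Second share = 6 * 32 = 192
Larger share = 320

320


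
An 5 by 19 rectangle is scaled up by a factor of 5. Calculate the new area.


Original dimensions: 5 x 19
Enlargement factor = 5
New width = 5 * 5 = 25
New height = 19 * 5 = 95
New area = 25 * 95 = 2375

2375


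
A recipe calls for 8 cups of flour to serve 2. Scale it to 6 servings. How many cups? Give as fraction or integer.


Original: 8 cups for 2 servings
Target servings = 6
Scaling factor = 6/2
New amount = 8 * 6/2
= 48/2
= 24 cups

24


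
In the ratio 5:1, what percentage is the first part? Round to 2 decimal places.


Total parts = 5 + 1 = 6
First part fraction = 5/6
Percentage = (5/6) * 100
= 0.833333 * 100
= 83.33%

83.33


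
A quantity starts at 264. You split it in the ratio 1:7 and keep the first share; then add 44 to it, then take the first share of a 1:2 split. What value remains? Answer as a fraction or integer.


Start with 264.
Step 1: Split 1:7, first share = 264 * 1/8 = 33
Step 2: Add 44: 33+44=77; split 1:2 first = 77*1/3 = 77/3
Final result = 77/3

77/3


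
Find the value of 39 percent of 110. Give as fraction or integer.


Compute 39% of 110
Convert percentage: 39% = 39/100
Multiply: 110 * 39/100
= 4290/100
= 429/10

429/10


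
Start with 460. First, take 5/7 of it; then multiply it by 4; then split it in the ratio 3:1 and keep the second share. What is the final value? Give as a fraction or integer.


Start with 460.
Step 1: Take 5/7: 460 * 5/7 = 2300/7
Step 2: Multiply by 4: 2300/7 * 4 = 9200/7
Step 3: Split 3:1, second share = 9200/7 * 1/4 = 2300/7
Final result = 2300/7

2300/7


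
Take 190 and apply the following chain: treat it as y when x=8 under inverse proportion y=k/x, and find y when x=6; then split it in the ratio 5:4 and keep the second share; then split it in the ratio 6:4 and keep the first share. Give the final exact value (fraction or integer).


Start with 190.
Step 1: Inverse prop: k = (190)*8; new y = k/6 = 190*8/6 = 760/3
Step 2: Split 5:4, second share = 760/3 * 4/9 = 3040/27
Step 3: Split 6:4, first share = 3040/27 * 6/10 = 608/9
Final result = 608/9

608/9


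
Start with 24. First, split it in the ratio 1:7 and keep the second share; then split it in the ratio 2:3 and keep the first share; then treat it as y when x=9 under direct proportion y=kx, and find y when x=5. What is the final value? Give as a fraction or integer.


Start with 24.
Step 1: Split 1:7, second share = 24 * 7/8 = 21
Step 2: Split 2:3, first share = 21 * 2/5 = 42/5
Step 3: Direct prop: k = (42/5)/9; new y = k*5 = 42/5*5/9 = 14/3
Final result = 14/3

14/3


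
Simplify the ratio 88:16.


Find GCD(88, 16)
GCD = 8
Divide both by 8: 88/8 = 11, 16/8 = 2
Simplified ratio = 11:2

11:2


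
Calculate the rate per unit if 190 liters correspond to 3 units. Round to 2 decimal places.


Total liters = 190
Number of units = 3
Unit rate = 190 / 3
= 63.33 liters per unit

63.33


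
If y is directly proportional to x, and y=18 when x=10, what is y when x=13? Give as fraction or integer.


Direct proportion: y = kx
Find k: k = 18/10 = 9/5
Compute y at x=13: y = 9/5 * 13
y = 117/5

117/5


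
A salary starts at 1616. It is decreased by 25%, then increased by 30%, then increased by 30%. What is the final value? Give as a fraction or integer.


Start: 1616
Step 1: decrease by 25% => multiply by 75/100
  1616 * 75/100 = 1212
Step 2: increase by 30% => multiply by 130/100
  1212 * 130/100 = 7878/5
Step 3: increase by 30% => multiply by 130/100
  7878/5 * 130/100 = 51207/25
Final value = 51207/25

51207/25


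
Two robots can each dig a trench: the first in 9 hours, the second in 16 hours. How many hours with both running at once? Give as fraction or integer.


Rate of A = 1/9 job per hour
Rate of B = 1/16 job per hour
Combined rate = 1/9 + 1/16
Find common denominator: (16 + 9)/(9*16) = 25/144
Combined rate = 25/144 job per hour
Time together = 1 / (25/144) = 144/25 hours

144/25


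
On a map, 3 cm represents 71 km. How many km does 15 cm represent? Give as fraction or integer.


Map scale: 3 cm = 71 km
Measured distance on map = 15 cm
Set up proportion: 15 * 71 / 3
= 1065 / 3
= 355 km

355


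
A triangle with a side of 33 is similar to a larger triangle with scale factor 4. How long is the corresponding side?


Similar triangles have proportional sides
Scale factor = 4
Smaller side = 33
Corresponding larger side = 33 * 4
= 132

132


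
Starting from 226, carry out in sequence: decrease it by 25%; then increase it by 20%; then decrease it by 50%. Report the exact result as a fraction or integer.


Start with 226.
Step 1: Decrease by 25%: 226 * 75/100 = 339/2
Step 2: Increase by 20%: 339/2 * 120/100 = 1017/5
Step 3: Decrease by 50%: 1017/5 * 50/100 = 1017/10
Final result = 1017/10

1017/10


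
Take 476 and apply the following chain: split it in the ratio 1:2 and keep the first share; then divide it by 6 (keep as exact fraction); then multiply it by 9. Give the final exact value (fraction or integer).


Start with 476.
Step 1: Split 1:2, first share = 476 * 1/3 = 476/3
Step 2: Divide by 6: 476/3 / 6 = 238/9
Step 3: Multiply by 9: 238/9 * 9 = 238
Final result = 238

238


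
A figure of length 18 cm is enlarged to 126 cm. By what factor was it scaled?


Original length = 18 cm
Scaled length = 126 cm
Scale factor = 126 / 18
= 7

7


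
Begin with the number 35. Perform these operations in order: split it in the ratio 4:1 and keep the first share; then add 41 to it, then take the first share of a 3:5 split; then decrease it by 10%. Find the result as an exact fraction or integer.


Start with 35.
Step 1: Split 4:1, first share = 35 * 4/5 = 28
Step 2: Add 41: 28+41=69; split 3:5 first = 69*3/8 = 207/8
Step 3: Decrease by 10%: 207/8 * 90/100 = 1863/80
Final result = 1863/80

1863/80


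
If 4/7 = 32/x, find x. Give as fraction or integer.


Setting up: 4/7 = 32/x
Cross multiply: 4 * x = 7 * 32
4x = 224
x = 224/4
x = 56

56


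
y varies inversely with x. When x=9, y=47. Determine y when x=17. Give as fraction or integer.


Inverse proportion: y = k/x
Find k: k = 9 * 47 = 423
Compute y at x=17: y = 423/17
y = 423/17

423/17


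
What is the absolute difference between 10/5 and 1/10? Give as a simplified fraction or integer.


Simplify: 10/5 = 2 and 1/10 = 1/10
Find common denominator: LCD = 10
Convert: 20/10 and 1/10
Difference = |20 - 1|/10 = 19/10
Simplified = 19/10

19/10


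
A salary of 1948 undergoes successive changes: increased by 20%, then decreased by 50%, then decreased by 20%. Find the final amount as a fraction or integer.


Start: 1948
Step 1: increase by 20% => multiply by 120/100
  1948 * 120/100 = 11688/5
Step 2: decrease by 50% => multiply by 50/100
  11688/5 * 50/100 = 5844/5
Step 3: decrease by 20% => multiply by 80/100
  5844/5 * 80/100 = 23376/25
Final value = 23376/25

23376/25


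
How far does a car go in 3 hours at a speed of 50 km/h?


Using distance = speed * time
Speed = 50 km/h
Time = 3 hours
Distance = 50 * 3
= 150 km

150


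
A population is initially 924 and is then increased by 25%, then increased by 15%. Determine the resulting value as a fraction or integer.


Start: 924
Step 1: increase by 25% => multiply by 125/100
  924 * 125/100 = 1155
Step 2: increase by 15% => multiply by 115/100
  1155 * 115/100 = 5313/4
Final value = 5313/4

5313/4


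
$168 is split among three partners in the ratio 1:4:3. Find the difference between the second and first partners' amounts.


Total parts = 1 + 4 + 3 = 8
Value per part = 168 / 8 = 21
Shares: 1*21=21, 4*21=84, 3*21=63
Second share = 84, first share = 21
Difference = |84 - 21| = 63

63


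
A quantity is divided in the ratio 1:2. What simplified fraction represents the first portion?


Total parts = 1 + 2 = 3
First part fraction = 1/3
Simplify: 1/3 = 1/3

1/3


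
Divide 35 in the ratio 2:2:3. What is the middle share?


Ratio = 2:2:3
Total parts = 2 + 2 + 3 = 7
Value per part = 35 / 7 = 5
First share = 2 * 5 = 10
Middle share = 2 * 5 = 10
Third share = 3 * 5 = 15

10


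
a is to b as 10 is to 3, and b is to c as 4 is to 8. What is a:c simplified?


Given a:b = 10:3 and b:c = 4:8
Make b consistent. Multiply first ratio by 4: a:b = 40:12
Multiply second ratio by 3: b:c = 12:24
Now b = 12 in both, so a:b:c = 40:12:24
Therefore a:c = 40:24
Simplify by GCD: a:c = 5:3

5:3


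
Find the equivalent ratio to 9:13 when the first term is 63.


Original ratio: 9:13
First term target: 63
Scale factor = 63 / 9 = 7
Multiply second term: 13 * 7 = 91
Equivalent ratio = 63:91

63:91


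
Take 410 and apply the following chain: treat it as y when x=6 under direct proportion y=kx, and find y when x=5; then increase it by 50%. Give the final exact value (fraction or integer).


Start with 410.
Step 1: Direct prop: k = (410)/6; new y = k*5 = 410*5/6 = 1025/3
Step 2: Increase by 50%: 1025/3 * 150/100 = 1025/2
Final result = 1025/2

1025/2


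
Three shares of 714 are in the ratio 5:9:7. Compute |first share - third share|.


Total parts = 5 + 9 + 7 = 21
Value per part = 714 / 21 = 34
Shares: 5*34=170, 9*34=306, 7*34=238
First share = 170, third share = 238
Difference = |170 - 238| = 68

68


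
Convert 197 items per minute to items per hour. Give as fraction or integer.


Converting from per minute to per hour
Rate = 197 items per minute
Multiply by 60: 197 * 60
= 11820 items per hour

11820


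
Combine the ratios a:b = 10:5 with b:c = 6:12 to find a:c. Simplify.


Given a:b = 10:5 and b:c = 6:12
Make b consistent. Multiply first ratio by 6: a:b = 60:30
Multiply second ratio by 5: b:c = 30:60
Now b = 30 in both, so a:b:c = 60:30:60
Therefore a:c = 60:60
Simplify by GCD: a:c = 1:1

1:1


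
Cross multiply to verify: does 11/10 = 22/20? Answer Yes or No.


Cross multiply to check 11/10 = 22/20
Left cross product: 11 * 20 = 220
Right cross product: 10 * 22 = 220
220 = 220
Equal, so proportions match => Yes

Yes


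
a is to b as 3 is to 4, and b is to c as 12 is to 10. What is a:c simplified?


Given a:b = 3:4 and b:c = 12:10
Make b consistent. Multiply first ratio by 12: a:b = 36:48
Multiply second ratio by 4: b:c = 48:40
Now b = 48 in both, so a:b:c = 36:48:40
Therefore a:c = 36:40
Simplify by GCD: a:c = 9:10

9:10


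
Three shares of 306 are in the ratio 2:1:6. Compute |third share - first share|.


Total parts = 2 + 1 + 6 = 9
Value per part = 306 / 9 = 34
Shares: 2*34=68, 1*34=34, 6*34=204
Third share = 204, first share = 68
Difference = |204 - 68| = 136

136


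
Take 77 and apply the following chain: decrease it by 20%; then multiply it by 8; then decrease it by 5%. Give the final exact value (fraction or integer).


Start with 77.
Step 1: Decrease by 20%: 77 * 80/100 = 308/5
Step 2: Multiply by 8: 308/5 * 8 = 2464/5
Step 3: Decrease by 5%: 2464/5 * 95/100 = 11704/25
Final result = 11704/25

11704/25


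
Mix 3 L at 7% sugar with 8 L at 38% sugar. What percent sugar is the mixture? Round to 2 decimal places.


Solute in mixture 1 = 7% of 3 L = 3*7/100 = 21/100 L
Solute in mixture 2 = 38% of 8 L = 8*38/100 = 76/25 L
Total solute = 21/100 + 76/25 = 13/4 L
Total volume = 3 + 8 = 11 L
Final concentration = 13/4/11 * 100 = 29.55%

29.55


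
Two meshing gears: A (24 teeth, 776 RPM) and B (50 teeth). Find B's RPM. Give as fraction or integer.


Gear ratio: teeth_A * RPM_A = teeth_B * RPM_B
24 * 776 = 50 * RPM_B
18624 = 50 * RPM_B
RPM_B = 18624 / 50
RPM_B = 9312/25

9312/25


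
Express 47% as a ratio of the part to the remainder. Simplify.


Part = 47%, Remainder = 53%
Ratio = 47:53
GCD(47, 53) = 1
Simplify: 47:53 = 47:53

47:53


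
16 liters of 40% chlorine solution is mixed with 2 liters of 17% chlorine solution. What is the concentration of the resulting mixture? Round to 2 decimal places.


Solute in mixture 1 = 40% of 16 L = 16*40/100 = 32/5 L
Solute in mixture 2 = 17% of 2 L = 2*17/100 = 17/50 L
Total solute = 32/5 + 17/50 = 337/50 L
Total volume = 16 + 2 = 18 L
Final concentration = 337/50/18 * 100 = 37.44%

37.44


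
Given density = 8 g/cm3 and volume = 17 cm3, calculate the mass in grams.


Using mass = density * volume
Density = 8 g/cm3
Volume = 17 cm3
Mass = 8 * 17
= 136 g

136


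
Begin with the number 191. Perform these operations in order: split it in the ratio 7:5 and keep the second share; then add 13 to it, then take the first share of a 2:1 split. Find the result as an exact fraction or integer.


Start with 191.
Step 1: Split 7:5, second share = 191 * 5/12 = 955/12
Step 2: Add 13: 955/12+13=1111/12; split 2:1 first = 1111/12*2/3 = 1111/18
Final result = 1111/18

1111/18


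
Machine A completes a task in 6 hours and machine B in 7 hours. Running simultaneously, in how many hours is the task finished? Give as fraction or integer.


Rate of A = 1/6 job per hour
Rate of B = 1/7 job per hour
Combined rate = 1/6 + 1/7
Find common denominator: (7 + 6)/(6*7) = 13/42
Combined rate = 13/42 job per hour
Time together = 1 / (13/42) = 42/13 hours

42/13


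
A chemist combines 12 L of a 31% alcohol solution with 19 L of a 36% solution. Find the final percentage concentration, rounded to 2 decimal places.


Solute in mixture 1 = 31% of 12 L = 12*31/100 = 93/25 L
Solute in mixture 2 = 36% of 19 L = 19*36/100 = 171/25 L
Total solute = 93/25 + 171/25 = 264/25 L
Total volume = 12 + 19 = 31 L
Final concentration = 264/25/31 * 100 = 34.06%

34.06


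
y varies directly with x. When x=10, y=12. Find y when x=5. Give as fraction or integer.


Direct proportion: y = kx
Find k: k = 12/10 = 6/5
Compute y at x=5: y = 6/5 * 5
y = 6

6


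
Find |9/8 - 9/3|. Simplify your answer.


Simplify: 9/8 = 9/8 and 9/3 = 3
Find common denominator: LCD = 8
Convert: 9/8 and 24/8
Difference = |9 - 24|/8 = 15/8
Simplified = 15/8

15/8


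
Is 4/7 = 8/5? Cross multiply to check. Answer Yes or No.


Cross multiply to check 4/7 = 8/5
Left cross product: 4 * 5 = 20
Right cross product: 7 * 8 = 56
20 != 56
Not equal, so proportions differ => No

No


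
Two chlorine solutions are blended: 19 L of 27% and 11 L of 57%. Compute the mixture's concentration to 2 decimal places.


Solute in mixture 1 = 27% of 19 L = 19*27/100 = 513/100 L
Solute in mixture 2 = 57% of 11 L = 11*57/100 = 627/100 L
Total solute = 513/100 + 627/100 = 57/5 L
Total volume = 19 + 11 = 30 L
Final concentration = 57/5/30 * 100 = 38.00%

38.00


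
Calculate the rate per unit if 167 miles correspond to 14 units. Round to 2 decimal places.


Total miles = 167
Number of units = 14
Unit rate = 167 / 14
= 11.93 miles per unit

11.93


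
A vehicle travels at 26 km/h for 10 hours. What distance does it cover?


Using distance = speed * time
Speed = 26 km/h
Time = 10 hours
Distance = 26 * 10
= 260 km

260


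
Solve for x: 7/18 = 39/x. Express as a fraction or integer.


Setting up: 7/18 = 39/x
Cross multiply: 7 * x = 18 * 39
7x = 702
x = 702/7
x = 702/7

702/7


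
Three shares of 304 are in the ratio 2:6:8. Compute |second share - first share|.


Total parts = 2 + 6 + 8 = 16
Value per part = 304 / 16 = 19
Shares: 2*19=38, 6*19=114, 8*19=152
Second share = 114, first share = 38
Difference = |114 - 38| = 76

76


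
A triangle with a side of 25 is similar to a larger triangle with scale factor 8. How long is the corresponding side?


Similar triangles have proportional sides
Scale factor = 8
Smaller side = 25
Corresponding larger side = 25 * 8
= 200

200


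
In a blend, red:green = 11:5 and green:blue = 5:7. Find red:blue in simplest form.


Given a:b = 11:5 and b:c = 5:7
Make b consistent. Multiply first ratio by 5: a:b = 55:25
Multiply second ratio by 5: b:c = 25:35
Now b = 25 in both, so a:b:c = 55:25:35
Therefore a:c = 55:35
Simplify by GCD: a:c = 11:7

11:7


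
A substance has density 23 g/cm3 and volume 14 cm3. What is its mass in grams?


Using mass = density * volume
Density = 23 g/cm3
Volume = 14 cm3
Mass = 23 * 14
= 322 g

322


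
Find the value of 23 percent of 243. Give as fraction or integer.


Compute 23% of 243
Convert percentage: 23% = 23/100
Multiply: 243 * 23/100
= 5589/100
= 5589/100

5589/100


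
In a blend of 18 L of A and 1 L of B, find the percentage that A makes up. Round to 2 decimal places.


Volume of A = 18 L
Volume of B = 1 L
Total volume = 18 + 1 = 19 L
Percentage of A = (18/19) * 100
= 94.74%

94.74


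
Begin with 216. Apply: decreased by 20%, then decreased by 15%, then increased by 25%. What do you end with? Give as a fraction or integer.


Start: 216
Step 1: decrease by 20% => multiply by 80/100
  216 * 80/100 = 864/5
Step 2: decrease by 15% => multiply by 85/100
  864/5 * 85/100 = 3672/25
Step 3: increase by 25% => multiply by 125/100
  3672/25 * 125/100 = 918/5
Final value = 918/5

918/5


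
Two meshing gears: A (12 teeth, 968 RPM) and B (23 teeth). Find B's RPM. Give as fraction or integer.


Gear ratio: teeth_A * RPM_A = teeth_B * RPM_B
12 * 968 = 23 * RPM_B
11616 = 23 * RPM_B
RPM_B = 11616 / 23
RPM_B = 11616/23

11616/23


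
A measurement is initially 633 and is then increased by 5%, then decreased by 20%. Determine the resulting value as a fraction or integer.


Start: 633
Step 1: increase by 5% => multiply by 105/100
  633 * 105/100 = 13293/20
Step 2: decrease by 20% => multiply by 80/100
  13293/20 * 80/100 = 13293/25
Final value = 13293/25

13293/25


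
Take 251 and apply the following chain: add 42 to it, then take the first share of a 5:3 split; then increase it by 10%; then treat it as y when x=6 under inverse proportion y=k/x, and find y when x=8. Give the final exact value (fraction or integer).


Start with 251.
Step 1: Add 42: 251+42=293; split 5:3 first = 293*5/8 = 1465/8
Step 2: Increase by 10%: 1465/8 * 110/100 = 3223/16
Step 3: Inverse prop: k = (3223/16)*6; new y = k/8 = 3223/16*6/8 = 9669/64
Final result = 9669/64

9669/64


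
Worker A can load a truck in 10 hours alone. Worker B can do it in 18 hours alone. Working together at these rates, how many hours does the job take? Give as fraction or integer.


Rate of A = 1/10 job per hour
Rate of B = 1/18 job per hour
Combined rate = 1/10 + 1/18
Find common denominator: (18 + 10)/(10*18) = 28/180
Combined rate = 7/45 job per hour
Time together = 1 / (7/45) = 45/7 hours

45/7


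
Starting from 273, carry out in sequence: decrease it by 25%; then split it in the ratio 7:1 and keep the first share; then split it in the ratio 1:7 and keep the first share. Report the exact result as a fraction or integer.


Start with 273.
Step 1: Decrease by 25%: 273 * 75/100 = 819/4
Step 2: Split 7:1, first share = 819/4 * 7/8 = 5733/32
Step 3: Split 1:7, first share = 5733/32 * 1/8 = 5733/256
Final result = 5733/256

5733/256


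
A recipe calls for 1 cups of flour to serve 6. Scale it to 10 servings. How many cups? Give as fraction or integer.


Original: 1 cups for 6 servings
Target servings = 10
Scaling factor = 10/6
New amount = 1 * 10/6
= 10/6
= 5/3 cups

5/3


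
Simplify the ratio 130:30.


Find GCD(130, 30)
GCD = 10
Divide both by 10: 130/10 = 13, 30/10 = 3
Simplified ratio = 13:3

13:3


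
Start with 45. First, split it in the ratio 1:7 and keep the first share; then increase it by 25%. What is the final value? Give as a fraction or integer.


Start with 45.
Step 1: Split 1:7, first share = 45 * 1/8 = 45/8
Step 2: Increase by 25%: 45/8 * 125/100 = 225/32
Final result = 225/32

225/32


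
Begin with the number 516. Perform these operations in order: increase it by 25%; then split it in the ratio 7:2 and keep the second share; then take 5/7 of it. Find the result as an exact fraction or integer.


Start with 516.
Step 1: Increase by 25%: 516 * 125/100 = 645
Step 2: Split 7:2, second share = 645 * 2/9 = 430/3
Step 3: Take 5/7: 430/3 * 5/7 = 2150/21
Final result = 2150/21

2150/21


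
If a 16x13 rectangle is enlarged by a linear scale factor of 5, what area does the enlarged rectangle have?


Original dimensions: 16 x 13
Enlargement factor = 5
New width = 16 * 5 = 80
New height = 13 * 5 = 65
New area = 80 * 65 = 5200

5200


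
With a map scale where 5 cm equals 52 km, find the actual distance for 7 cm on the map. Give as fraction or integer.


Map scale: 5 cm = 52 km
Measured distance on map = 7 cm
Set up proportion: 7 * 52 / 5
= 364 / 5
= 364/5 km

364/5


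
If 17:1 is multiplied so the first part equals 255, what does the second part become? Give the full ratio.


Original ratio: 17:1
First term target: 255
Scale factor = 255 / 17 = 15
Multiply second term: 1 * 15 = 15
Equivalent ratio = 255:15

255:15


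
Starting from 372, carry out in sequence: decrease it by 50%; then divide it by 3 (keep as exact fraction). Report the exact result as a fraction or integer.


Start with 372.
Step 1: Decrease by 50%: 372 * 50/100 = 186
Step 2: Divide by 3: 186 / 3 = 62
Final result = 62

62


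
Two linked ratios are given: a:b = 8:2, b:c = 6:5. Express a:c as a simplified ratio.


Given a:b = 8:2 and b:c = 6:5
Make b consistent. Multiply first ratio by 6: a:b = 48:12
Multiply second ratio by 2: b:c = 12:10
Now b = 12 in both, so a:b:c = 48:12:10
Therefore a:c = 48:10
Simplify by GCD: a:c = 24:5

24:5


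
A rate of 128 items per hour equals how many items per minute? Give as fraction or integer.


Converting from per hour to per minute
Rate = 128 items per hour
Divide by 60: 128/60
= 32/15 items per minute

32/15


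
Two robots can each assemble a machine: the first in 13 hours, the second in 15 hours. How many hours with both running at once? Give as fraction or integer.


Rate of A = 1/13 job per hour
Rate of B = 1/15 job per hour
Combined rate = 1/13 + 1/15
Find common denominator: (15 + 13)/(13*15) = 28/195
Combined rate = 28/195 job per hour
Time together = 1 / (28/195) = 195/28 hours

195/28


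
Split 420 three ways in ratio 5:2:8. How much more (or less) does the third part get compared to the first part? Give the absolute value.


Total parts = 5 + 2 + 8 = 15
Value per part = 420 / 15 = 28
Shares: 5*28=140, 2*28=56, 8*28=224
Third share = 224, first share = 140
Difference = |224 - 140| = 84

84


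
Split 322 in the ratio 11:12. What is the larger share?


Total parts = 11 + 12 = 23
Value per part = 322 / 23 = 14
First share = 11 * 14 = 154
Second share = 12 * 14 = 168
Larger share = 168

168


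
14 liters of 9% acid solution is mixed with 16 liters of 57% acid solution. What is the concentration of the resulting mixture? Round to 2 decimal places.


Solute in mixture 1 = 9% of 14 L = 14*9/100 = 63/50 L
Solute in mixture 2 = 57% of 16 L = 16*57/100 = 228/25 L
Total solute = 63/50 + 228/25 = 519/50 L
Total volume = 14 + 16 = 30 L
Final concentration = 519/50/30 * 100 = 34.60%

34.60


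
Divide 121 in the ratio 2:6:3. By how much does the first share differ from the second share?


Total parts = 2 + 6 + 3 = 11
Value per part = 121 / 11 = 11
Shares: 2*11=22, 6*11=66, 3*11=33
First share = 22, second share = 66
Difference = |22 - 66| = 44

44


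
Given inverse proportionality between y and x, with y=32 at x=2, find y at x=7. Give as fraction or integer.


Inverse proportion: y = k/x
Find k: k = 2 * 32 = 64
Compute y at x=7: y = 64/7
y = 64/7

64/7


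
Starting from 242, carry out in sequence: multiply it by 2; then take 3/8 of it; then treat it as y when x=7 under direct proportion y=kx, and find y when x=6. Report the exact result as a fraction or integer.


Start with 242.
Step 1: Multiply by 2: 242 * 2 = 484
Step 2: Take 3/8: 484 * 3/8 = 363/2
Step 3: Direct prop: k = (363/2)/7; new y = k*6 = 363/2*6/7 = 1089/7
Final result = 1089/7

1089/7


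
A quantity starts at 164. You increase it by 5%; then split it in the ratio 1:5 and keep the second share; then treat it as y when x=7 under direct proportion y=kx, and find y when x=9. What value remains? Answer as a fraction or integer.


Start with 164.
Step 1: Increase by 5%: 164 * 105/100 = 861/5
Step 2: Split 1:5, second share = 861/5 * 5/6 = 287/2
Step 3: Direct prop: k = (287/2)/7; new y = k*9 = 287/2*9/7 = 369/2
Final result = 369/2

369/2


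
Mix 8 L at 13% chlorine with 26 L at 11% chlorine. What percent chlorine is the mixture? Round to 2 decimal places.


Solute in mixture 1 = 13% of 8 L = 8*13/100 = 26/25 L
Solute in mixture 2 = 11% of 26 L = 26*11/100 = 143/50 L
Total solute = 26/25 + 143/50 = 39/10 L
Total volume = 8 + 26 = 34 L
Final concentration = 39/10/34 * 100 = 11.47%

11.47


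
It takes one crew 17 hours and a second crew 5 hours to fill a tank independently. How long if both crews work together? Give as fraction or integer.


Rate of A = 1/17 job per hour
Rate of B = 1/5 job per hour
Combined rate = 1/17 + 1/5
Find common denominator: (5 + 17)/(17*5) = 22/85
Combined rate = 22/85 job per hour
Time together = 1 / (22/85) = 85/22 hours

85/22


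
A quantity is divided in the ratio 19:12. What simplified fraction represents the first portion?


Total parts = 19 + 12 = 31
First part fraction = 19/31
Simplify: 19/31 = 19/31

19/31


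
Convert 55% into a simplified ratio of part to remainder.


Part = 55%, Remainder = 45%
Ratio = 55:45
GCD(55, 45) = 5
Simplify: 11:9 = 11:9

11:9


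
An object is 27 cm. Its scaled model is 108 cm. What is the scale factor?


Original length = 27 cm
Scaled length = 108 cm
Scale factor = 108 / 27
= 4

4


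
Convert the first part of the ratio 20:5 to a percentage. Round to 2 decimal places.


Total parts = 20 + 5 = 25
First part fraction = 20/25
Percentage = (20/25) * 100
= 0.8 * 100
= 80.00%

80.00


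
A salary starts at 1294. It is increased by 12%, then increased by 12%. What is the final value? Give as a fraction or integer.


Start: 1294
Step 1: increase by 12% => multiply by 112/100
  1294 * 112/100 = 36232/25
Step 2: increase by 12% => multiply by 112/100
  36232/25 * 112/100 = 1014496/625
Final value = 1014496/625

1014496/625


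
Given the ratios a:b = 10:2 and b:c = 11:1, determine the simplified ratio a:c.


Given a:b = 10:2 and b:c = 11:1
Make b consistent. Multiply first ratio by 11: a:b = 110:22
Multiply second ratio by 2: b:c = 22:2
Now b = 22 in both, so a:b:c = 110:22:2
Therefore a:c = 110:2
Simplify by GCD: a:c = 55:1

55:1


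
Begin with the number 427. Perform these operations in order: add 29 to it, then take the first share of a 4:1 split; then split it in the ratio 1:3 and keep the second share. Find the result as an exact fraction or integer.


Start with 427.
Step 1: Add 29: 427+29=456; split 4:1 first = 456*4/5 = 1824/5
Step 2: Split 1:3, second share = 1824/5 * 3/4 = 1368/5
Final result = 1368/5

1368/5


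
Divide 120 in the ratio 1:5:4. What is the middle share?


Ratio = 1:5:4
Total parts = 1 + 5 + 4 = 10
Value per part = 120 / 10 = 12
First share = 1 * 12 = 12
Middle share = 5 * 12 = 60
Third share = 4 * 12 = 48

60


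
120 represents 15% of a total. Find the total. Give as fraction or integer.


Given: 120 is 15% of the whole
Set up: 120 = 15/100 * whole
whole = 120 * 100 / 15
whole = 12000 / 15
whole = 800

800


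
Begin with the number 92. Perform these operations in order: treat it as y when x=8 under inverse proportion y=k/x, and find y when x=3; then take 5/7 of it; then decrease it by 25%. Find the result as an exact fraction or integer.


Start with 92.
Step 1: Inverse prop: k = (92)*8; new y = k/3 = 92*8/3 = 736/3
Step 2: Take 5/7: 736/3 * 5/7 = 3680/21
Step 3: Decrease by 25%: 3680/21 * 75/100 = 920/7
Final result = 920/7

920/7


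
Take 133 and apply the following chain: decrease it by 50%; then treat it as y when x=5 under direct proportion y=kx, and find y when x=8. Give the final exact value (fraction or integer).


Start with 133.
Step 1: Decrease by 50%: 133 * 50/100 = 133/2
Step 2: Direct prop: k = (133/2)/5; new y = k*8 = 133/2*8/5 = 532/5
Final result = 532/5

532/5


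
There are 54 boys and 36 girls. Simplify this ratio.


Find GCD(54, 36)
GCD = 18
Divide both by 18: 54/18 = 3, 36/18 = 2
Simplified ratio = 3:2

3:2


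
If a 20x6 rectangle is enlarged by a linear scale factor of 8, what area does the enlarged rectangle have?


Original dimensions: 20 x 6
Enlargement factor = 8
New width = 20 * 8 = 160
New height = 6 * 8 = 48
New area = 160 * 48 = 7680

7680


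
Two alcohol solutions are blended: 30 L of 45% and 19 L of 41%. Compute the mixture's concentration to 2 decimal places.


Solute in mixture 1 = 45% of 30 L = 30*45/100 = 27/2 L
Solute in mixture 2 = 41% of 19 L = 19*41/100 = 779/100 L
Total solute = 27/2 + 779/100 = 2129/100 L
Total volume = 30 + 19 = 49 L
Final concentration = 2129/100/49 * 100 = 43.45%

43.45


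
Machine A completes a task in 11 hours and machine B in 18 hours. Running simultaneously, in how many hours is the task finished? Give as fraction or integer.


Rate of A = 1/11 job per hour
Rate of B = 1/18 job per hour
Combined rate = 1/11 + 1/18
Find common denominator: (18 + 11)/(11*18) = 29/198
Combined rate = 29/198 job per hour
Time together = 1 / (29/198) = 198/29 hours

198/29


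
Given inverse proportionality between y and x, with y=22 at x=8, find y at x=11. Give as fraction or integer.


Inverse proportion: y = k/x
Find k: k = 8 * 22 = 176
Compute y at x=11: y = 176/11
y = 16

16


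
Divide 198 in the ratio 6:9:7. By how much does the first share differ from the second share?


Total parts = 6 + 9 + 7 = 22
Value per part = 198 / 22 = 9
Shares: 6*9=54, 9*9=81, 7*9=63
First share = 54, second share = 81
Difference = |54 - 81| = 27

27


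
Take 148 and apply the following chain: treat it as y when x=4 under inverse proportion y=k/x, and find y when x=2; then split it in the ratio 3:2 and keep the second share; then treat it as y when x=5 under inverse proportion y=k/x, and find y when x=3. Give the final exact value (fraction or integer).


Start with 148.
Step 1: Inverse prop: k = (148)*4; new y = k/2 = 148*4/2 = 296
Step 2: Split 3:2, second share = 296 * 2/5 = 592/5
Step 3: Inverse prop: k = (592/5)*5; new y = k/3 = 592/5*5/3 = 592/3
Final result = 592/3

592/3


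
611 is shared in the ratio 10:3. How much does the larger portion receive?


Total parts = 10 + 3 = 13
Value per part = 611 / 13 = 47
First share = 10 * 47 = 470
Second share = 3 * 47 = 141
Larger share = 470

470


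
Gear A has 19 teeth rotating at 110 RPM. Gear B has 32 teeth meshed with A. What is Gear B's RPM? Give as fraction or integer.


Gear ratio: teeth_A * RPM_A = teeth_B * RPM_B
19 * 110 = 32 * RPM_B
2090 = 32 * RPM_B
RPM_B = 2090 / 32
RPM_B = 1045/16

1045/16


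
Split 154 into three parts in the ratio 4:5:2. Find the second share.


Ratio = 4:5:2
Total parts = 4 + 5 + 2 = 11
Value per part = 154 / 11 = 14
First share = 4 * 14 = 56
Middle share = 5 * 14 = 70
Third share = 2 * 14 = 28

70


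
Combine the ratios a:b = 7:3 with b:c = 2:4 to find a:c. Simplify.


Given a:b = 7:3 and b:c = 2:4
Make b consistent. Multiply first ratio by 2: a:b = 14:6
Multiply second ratio by 3: b:c = 6:12
Now b = 6 in both, so a:b:c = 14:6:12
Therefore a:c = 14:12
Simplify by GCD: a:c = 7:6

7:6


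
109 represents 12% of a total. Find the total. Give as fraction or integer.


Given: 109 is 12% of the whole
Set up: 109 = 12/100 * whole
whole = 109 * 100 / 12
whole = 10900 / 12
whole = 2725/3

2725/3


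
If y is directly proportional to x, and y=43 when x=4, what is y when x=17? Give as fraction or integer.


Direct proportion: y = kx
Find k: k = 43/4 = 43/4
Compute y at x=17: y = 43/4 * 17
y = 731/4

731/4


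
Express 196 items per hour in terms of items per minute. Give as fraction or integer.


Converting from per hour to per minute
Rate = 196 items per hour
Divide by 60: 196/60
= 49/15 items per minute

49/15


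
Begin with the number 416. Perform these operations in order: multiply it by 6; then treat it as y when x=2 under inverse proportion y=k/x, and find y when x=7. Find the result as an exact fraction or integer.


Start with 416.
Step 1: Multiply by 6: 416 * 6 = 2496
Step 2: Inverse prop: k = (2496)*2; new y = k/7 = 2496*2/7 = 4992/7
Final result = 4992/7

4992/7


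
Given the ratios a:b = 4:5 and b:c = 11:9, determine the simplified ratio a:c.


Given a:b = 4:5 and b:c = 11:9
Make b consistent. Multiply first ratio by 11: a:b = 44:55
Multiply second ratio by 5: b:c = 55:45
Now b = 55 in both, so a:b:c = 44:55:45
Therefore a:c = 44:45
Simplify by GCD: a:c = 44:45

44:45


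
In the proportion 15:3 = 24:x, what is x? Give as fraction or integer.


Setting up: 15/3 = 24/x
Cross multiply: 15 * x = 3 * 24
15x = 72
x = 72/15
x = 24/5

24/5


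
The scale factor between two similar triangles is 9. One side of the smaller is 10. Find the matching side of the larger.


Similar triangles have proportional sides
Scale factor = 9
Smaller side = 10
Corresponding larger side = 10 * 9
= 90

90


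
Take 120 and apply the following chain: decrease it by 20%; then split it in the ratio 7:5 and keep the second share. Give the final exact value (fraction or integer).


Start with 120.
Step 1: Decrease by 20%: 120 * 80/100 = 96
Step 2: Split 7:5, second share = 96 * 5/12 = 40
Final result = 40

40


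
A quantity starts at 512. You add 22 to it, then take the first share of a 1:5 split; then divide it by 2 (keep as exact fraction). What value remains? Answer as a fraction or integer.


Start with 512.
Step 1: Add 22: 512+22=534; split 1:5 first = 534*1/6 = 89
Step 2: Divide by 2: 89 / 2 = 89/2
Final result = 89/2

89/2


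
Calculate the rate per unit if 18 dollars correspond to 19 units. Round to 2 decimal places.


Total dollars = 18
Number of units = 19
Unit rate = 18 / 19
= 0.95 dollars per unit

0.95


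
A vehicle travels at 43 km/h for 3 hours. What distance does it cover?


Using distance = speed * time
Speed = 43 km/h
Time = 3 hours
Distance = 43 * 3
= 129 km

129


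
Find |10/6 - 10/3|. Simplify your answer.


Simplify: 10/6 = 5/3 and 10/3 = 10/3
Find common denominator: LCD = 3
Convert: 5/3 and 10/3
Difference = |5 - 10|/3 = 5/3
Simplified = 5/3

5/3


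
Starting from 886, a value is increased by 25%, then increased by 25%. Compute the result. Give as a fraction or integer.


Start: 886
Step 1: increase by 25% => multiply by 125/100
  886 * 125/100 = 2215/2
Step 2: increase by 25% => multiply by 125/100
  2215/2 * 125/100 = 11075/8
Final value = 11075/8

11075/8


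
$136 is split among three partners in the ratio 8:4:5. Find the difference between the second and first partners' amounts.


Total parts = 8 + 4 + 5 = 17
Value per part = 136 / 17 = 8
Shares: 8*8=64, 4*8=32, 5*8=40
Second share = 32, first share = 64
Difference = |32 - 64| = 32

32


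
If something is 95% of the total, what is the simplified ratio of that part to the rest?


Part = 95%, Remainder = 5%
Ratio = 95:5
GCD(95, 5) = 5
Simplify: 19:1 = 19:1

19:1


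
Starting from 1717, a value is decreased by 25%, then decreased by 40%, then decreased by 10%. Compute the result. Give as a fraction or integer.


Start: 1717
Step 1: decrease by 25% => multiply by 75/100
  1717 * 75/100 = 5151/4
Step 2: decrease by 40% => multiply by 60/100
  5151/4 * 60/100 = 15453/20
Step 3: decrease by 10% => multiply by 90/100
  15453/20 * 90/100 = 139077/200
Final value = 139077/200

139077/200


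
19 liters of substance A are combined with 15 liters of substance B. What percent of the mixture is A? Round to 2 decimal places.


Volume of A = 19 L
Volume of B = 15 L
Total volume = 19 + 15 = 34 L
Percentage of A = (19/34) * 100
= 55.88%

55.88


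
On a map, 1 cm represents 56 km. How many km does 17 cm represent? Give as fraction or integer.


Map scale: 1 cm = 56 km
Measured distance on map = 17 cm
Set up proportion: 17 * 56 / 1
= 952 / 1
= 952 km

952


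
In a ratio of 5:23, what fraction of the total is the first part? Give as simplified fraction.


Total parts = 5 + 23 = 28
First part fraction = 5/28
Simplify: 5/28 = 5/28

5/28


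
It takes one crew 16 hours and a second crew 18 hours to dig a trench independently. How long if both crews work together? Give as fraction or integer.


Rate of A = 1/16 job per hour
Rate of B = 1/18 job per hour
Combined rate = 1/16 + 1/18
Find common denominator: (18 + 16)/(16*18) = 34/288
Combined rate = 17/144 job per hour
Time together = 1 / (17/144) = 144/17 hours

144/17


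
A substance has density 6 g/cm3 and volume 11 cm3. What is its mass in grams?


Using mass = density * volume
Density = 6 g/cm3
Volume = 11 cm3
Mass = 6 * 11
= 66 g

66


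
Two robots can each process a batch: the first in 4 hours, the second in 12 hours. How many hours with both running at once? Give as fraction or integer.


Rate of A = 1/4 job per hour
Rate of B = 1/12 job per hour
Combined rate = 1/4 + 1/12
Find common denominator: (12 + 4)/(4*12) = 16/48
Combined rate = 1/3 job per hour
Time together = 1 / (1/3) = 3 hours

3


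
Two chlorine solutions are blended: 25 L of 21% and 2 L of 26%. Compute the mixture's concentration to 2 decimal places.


Solute in mixture 1 = 21% of 25 L = 25*21/100 = 21/4 L
Solute in mixture 2 = 26% of 2 L = 2*26/100 = 13/25 L
Total solute = 21/4 + 13/25 = 577/100 L
Total volume = 25 + 2 = 27 L
Final concentration = 577/100/27 * 100 = 21.37%

21.37


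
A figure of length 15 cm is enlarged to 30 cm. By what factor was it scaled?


Original length = 15 cm
Scaled length = 30 cm
Scale factor = 30 / 15
= 2

2


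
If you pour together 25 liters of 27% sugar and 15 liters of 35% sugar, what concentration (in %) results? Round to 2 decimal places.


Solute in mixture 1 = 27% of 25 L = 25*27/100 = 27/4 L
Solute in mixture 2 = 35% of 15 L = 15*35/100 = 21/4 L
Total solute = 27/4 + 21/4 = 12 L
Total volume = 25 + 15 = 40 L
Final concentration = 12/40 * 100 = 30.00%

30.00


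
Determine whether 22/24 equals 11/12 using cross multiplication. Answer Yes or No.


Cross multiply to check 22/24 = 11/12
Left cross product: 22 * 12 = 264
Right cross product: 24 * 11 = 264
264 = 264
Equal, so proportions match => Yes

Yes


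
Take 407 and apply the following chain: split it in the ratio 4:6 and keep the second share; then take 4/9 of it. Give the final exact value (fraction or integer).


Start with 407.
Step 1: Split 4:6, second share = 407 * 6/10 = 1221/5
Step 2: Take 4/9: 1221/5 * 4/9 = 1628/15
Final result = 1628/15

1628/15


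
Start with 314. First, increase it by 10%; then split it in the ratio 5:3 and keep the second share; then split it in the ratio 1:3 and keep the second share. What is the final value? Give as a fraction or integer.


Start with 314.
Step 1: Increase by 10%: 314 * 110/100 = 1727/5
Step 2: Split 5:3, second share = 1727/5 * 3/8 = 5181/40
Step 3: Split 1:3, second share = 5181/40 * 3/4 = 15543/160
Final result = 15543/160

15543/160


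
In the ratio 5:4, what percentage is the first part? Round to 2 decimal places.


Total parts = 5 + 4 = 9
First part fraction = 5/9
Percentage = (5/9) * 100
= 0.555556 * 100
= 55.56%

55.56
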